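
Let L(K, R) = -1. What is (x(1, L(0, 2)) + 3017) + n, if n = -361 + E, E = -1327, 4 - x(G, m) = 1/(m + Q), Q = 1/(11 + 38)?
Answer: 64033/48 ≈ 1334.0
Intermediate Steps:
Q = 1/49 ≈ 0.020408
x(G, m) = 4 - 1/(1/49 + m) (x(G, m) = 4 - 1/(m + 1/49) = 4 - 1/(1/49 + m))
n = -1688 (n = -361 - 1327 = -1688)
(x(1, L(0, 2)) + 3017) + n = ((-45 + 196*(-1))/(1 + 49*(-1)) + 3017) - 1688 = ((-45 - 196)/(1 - 49) + 3017) - 1688 = (-241/(-48) + 3017) - 1688 = (-1/48*(-241) + 3017) - 1688 = (241/48 + 3017) - 1688 = 145057/48 - 1688 = 64033/48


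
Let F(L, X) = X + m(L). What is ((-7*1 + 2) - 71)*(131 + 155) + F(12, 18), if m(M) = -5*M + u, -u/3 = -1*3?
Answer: -21769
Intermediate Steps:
u = 9 (u = -(-3)*3 = -3*(-3) = 9)
m(M) = 9 - 5*M (m(M) = -5*M + 9 = 9 - 5*M)
F(L, X) = 9 + X - 5*L (F(L, X) = X + (9 - 5*L) = 9 + X - 5*L)
((-7*1 + 2) - 71)*(131 + 155) + F(12, 18) = ((-7*1 + 2) - 71)*(131 + 155) + (9 + 18 - 5*12) = ((-7 + 2) - 71)*286 + (9 + 18 - 60) = (-5 - 71)*286 - 33 = -76*286 - 33 = -21736 - 33 = -21769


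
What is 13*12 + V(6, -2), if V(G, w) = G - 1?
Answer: 161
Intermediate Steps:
V(G, w) = -1 + G
13*12 + V(6, -2) = 13*12 + (-1 + 6) = 156 + 5 = 161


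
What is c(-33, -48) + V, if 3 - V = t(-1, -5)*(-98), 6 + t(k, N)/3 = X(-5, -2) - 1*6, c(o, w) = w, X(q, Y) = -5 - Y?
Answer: -4455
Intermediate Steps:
t(k, N) = -45 (t(k, N) = -18 + 3*((-5 - 1*(-2)) - 1*6) = -18 + 3*((-5 + 2) - 6) = -18 + 3*(-3 - 6) = -18 + 3*(-9) = -18 - 27 = -45)
V = -4407 (V = 3 - (-45)*(-98) = 3 - 1*4410 = 3 - 4410 = -4407)
c(-33, -48) + V = -48 - 4407 = -4455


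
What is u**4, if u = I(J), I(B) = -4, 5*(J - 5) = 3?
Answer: 256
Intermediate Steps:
J = 28/5 (J = 5 + (1/5)*3 = 5 + 3/5 = 28/5 ≈ 5.6000)
u = -4
u**4 = (-4)**4 = 256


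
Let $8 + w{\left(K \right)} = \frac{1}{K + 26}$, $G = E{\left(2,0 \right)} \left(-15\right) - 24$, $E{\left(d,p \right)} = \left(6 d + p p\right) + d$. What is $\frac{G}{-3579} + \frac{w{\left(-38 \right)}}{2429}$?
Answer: $\frac{2157823}{34773564} \approx 0.062054$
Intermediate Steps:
$E{\left(d,p \right)} = p^{2} + 7 d$ ($E{\left(d,p \right)} = \left(6 d + p^{2}\right) + d = \left(p^{2} + 6 d\right) + d = p^{2} + 7 d$)
$G = -234$ ($G = \left(0^{2} + 7 \cdot 2\right) \left(-15\right) - 24 = \left(0 + 14\right) \left(-15\right) - 24 = 14 \left(-15\right) - 24 = -210 - 24 = -234$)
$w{\left(K \right)} = -8 + \frac{1}{26 + K}$ ($w{\left(K \right)} = -8 + \frac{1}{K + 26} = -8 + \frac{1}{26 + K}$)
$\frac{G}{-3579} + \frac{w{\left(-38 \right)}}{2429} = - \frac{234}{-3579} + \frac{\frac{1}{26 - 38} \left(-207 - -304\right)}{2429} = \left(-234\right) \left(- \frac{1}{3579}\right) + \frac{-207 + 304}{-12} \cdot \frac{1}{2429} = \frac{78}{1193} + \left(- \frac{1}{12}\right) 97 \cdot \frac{1}{2429} = \frac{78}{1193} - \frac{97}{29148} = \frac{2157823}{34773564}$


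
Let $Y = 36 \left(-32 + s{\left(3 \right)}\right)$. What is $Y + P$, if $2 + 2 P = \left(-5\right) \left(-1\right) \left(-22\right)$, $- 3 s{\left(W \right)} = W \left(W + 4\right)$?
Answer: $-1460$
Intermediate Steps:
$s{\left(W \right)} = - \frac{W \left(4 + W\right)}{3}$ ($s{\left(W \right)} = - \frac{W \left(W + 4\right)}{3} = - \frac{W \left(4 + W\right)}{3}$)
$P = -56$ ($P = -1 + \frac{\left(-5\right) \left(-1\right) \left(-22\right)}{2} = -1 + \frac{5 \left(-22\right)}{2} = -1 + \frac{1}{2} \left(-110\right) = -1 - 55 = -56$)
$Y = -1404$ ($Y = 36 \left(-32 - 1 \left(4 + 3\right)\right) = 36 \left(-32 - 1 \cdot 7\right) = 36 \left(-32 - 7\right) = 36 \left(-39\right) = -1404$)
$Y + P = -1404 - 56 = -1460$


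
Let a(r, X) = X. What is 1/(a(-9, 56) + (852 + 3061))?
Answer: 1/3969 ≈ 0.00025195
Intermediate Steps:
1/(a(-9, 56) + (852 + 3061)) = 1/(56 + (852 + 3061)) = 1/(56 + 3913) = 1/3969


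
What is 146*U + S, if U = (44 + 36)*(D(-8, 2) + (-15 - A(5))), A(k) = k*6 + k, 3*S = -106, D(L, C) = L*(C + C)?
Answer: -2873386/3 ≈ -9.5780e+5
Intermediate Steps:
D(L, C) = 2*C*L (D(L, C) = L*(2*C) = 2*C*L)
S = -106/3 (S = (⅓)*(-106) = -106/3 ≈ -35.333)
A(k) = 7*k (A(k) = 6*k + k = 7*k)
U = -6560 (U = (44 + 36)*(2*2*(-8) + (-15 - 7*5)) = 80*(-32 + (-15 - 1*35)) = 80*(-32 + (-15 - 35)) = 80*(-32 - 50) = 80*(-82) = -6560)
146*U + S = 146*(-6560) - 106/3 = -957760 - 106/3 = -2873386/3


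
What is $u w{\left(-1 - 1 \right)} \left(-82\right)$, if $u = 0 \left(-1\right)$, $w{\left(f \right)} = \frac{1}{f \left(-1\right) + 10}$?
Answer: $0$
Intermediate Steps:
$w{\left(f \right)} = \frac{1}{10 - f}$ ($w{\left(f \right)} = \frac{1}{- f + 10} = \frac{1}{10 - f}$)
$u = 0$
$u w{\left(-1 - 1 \right)} \left(-82\right) = 0 \left(- \frac{1}{-10 - 2}\right) \left(-82\right) = 0 \left(- \frac{1}{-12}\right) \left(-82\right) = 0 \left(\left(-1\right) \left(- \frac{1}{12}\right)\right) \left(-82\right) = 0 \cdot \frac{1}{12} \left(-82\right) = 0 \left(-82\right) = 0$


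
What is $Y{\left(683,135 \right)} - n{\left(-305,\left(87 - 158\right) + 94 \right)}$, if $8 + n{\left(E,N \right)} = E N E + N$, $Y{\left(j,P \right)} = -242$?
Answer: $-2139832$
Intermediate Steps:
$n{\left(E,N \right)} = -8 + N + N E^{2}$ ($n{\left(E,N \right)} = -8 + \left(E N E + N\right) = -8 + \left(N E^{2} + N\right) = -8 + \left(N + N E^{2}\right) = -8 + N + N E^{2}$)
$Y{\left(683,135 \right)} - n{\left(-305,\left(87 - 158\right) + 94 \right)} = -242 - \left(-8 + \left(\left(87 - 158\right) + 94\right) + \left(\left(87 - 158\right) + 94\right) \left(-305\right)^{2}\right) = -242 - \left(-8 + \left(-71 + 94\right) + \left(-71 + 94\right) 93025\right) = -242 - \left(-8 + 23 + 23 \cdot 93025\right) = -242 - \left(-8 + 23 + 2139575\right) = -242 - 2139590 = -2139832$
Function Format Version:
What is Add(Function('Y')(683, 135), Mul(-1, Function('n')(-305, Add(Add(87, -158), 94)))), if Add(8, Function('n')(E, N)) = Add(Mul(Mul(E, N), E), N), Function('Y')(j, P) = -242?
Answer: -2139832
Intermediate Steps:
Function('n')(E, N) = Add(-8, N, Mul(N, Pow(E, 2))) (Function('n')(E, N) = Add(-8, Add(Mul(Mul(E, N), E), N)) = Add(-8, Add(Mul(N, Pow(E, 2)), N)) = Add(-8, Add(N, Mul(N, Pow(E, 2)))) = Add(-8, N, Mul(N, Pow(E, 2))))
Add(Function('Y')(683, 135), Mul(-1, Function('n')(-305, Add(Add(87, -158), 94)))) = Add(-242, Mul(-1, Add(-8, Add(Add(87, -158), 94), Mul(Add(Add(87, -158), 94), Pow(-305, 2))))) = Add(-242, Mul(-1, Add(-8, Add(-71, 94), Mul(Add(-71, 94), 93025)))) = Add(-242, Mul(-1, Add(-8, 23, Mul(23, 93025)))) = Add(-242, Mul(-1, Add(-8, 23, 2139575))) = Add(-242, Mul(-1, 2139590)) = Add(-242, -2139590) = -2139832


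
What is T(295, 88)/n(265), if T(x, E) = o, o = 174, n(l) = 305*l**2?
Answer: 174/21418625 ≈ 8.1238e-6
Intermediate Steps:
T(x, E) = 174
T(295, 88)/n(265) = 174/((305*265**2)) = 174/((305*70225)) = 174/21418625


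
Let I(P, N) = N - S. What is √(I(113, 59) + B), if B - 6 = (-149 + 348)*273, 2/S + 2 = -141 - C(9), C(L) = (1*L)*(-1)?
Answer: √244165755/67 ≈ 233.22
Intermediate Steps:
C(L) = -L (C(L) = L*(-1) = -L)
S = -1/67 (S = 2/(-2 + (-141 - (-1)*9)) = 2/(-2 + (-141 - 1*(-9))) = 2/(-2 + (-141 + 9)) = 2/(-2 - 132) = 2/(-134) = 2*(-1/134) = -1/67 ≈ -0.014925)
B = 54333 (B = 6 + (-149 + 348)*273 = 6 + 199*273 = 6 + 54327 = 54333)
I(P, N) = 1/67 + N (I(P, N) = N - 1*(-1/67) = N + 1/67 = 1/67 + N)
√(I(113, 59) + B) = √((1/67 + 59) + 54333) = √(3954/67 + 54333) = √(3644265/67) = √244165755/67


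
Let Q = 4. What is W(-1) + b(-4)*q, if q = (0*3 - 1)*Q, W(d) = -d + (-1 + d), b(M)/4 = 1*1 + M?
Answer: 47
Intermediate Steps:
b(M) = 4 + 4*M (b(M) = 4*(1*1 + M) = 4*(1 + M) = 4 + 4*M)
W(d) = -1
q = -4 (q = (0*3 - 1)*4 = (0 - 1)*4 = -1*4 = -4)
W(-1) + b(-4)*q = -1 + (4 + 4*(-4))*(-4) = -1 + (4 - 16)*(-4) = -1 - 12*(-4) = -1 + 48 = 47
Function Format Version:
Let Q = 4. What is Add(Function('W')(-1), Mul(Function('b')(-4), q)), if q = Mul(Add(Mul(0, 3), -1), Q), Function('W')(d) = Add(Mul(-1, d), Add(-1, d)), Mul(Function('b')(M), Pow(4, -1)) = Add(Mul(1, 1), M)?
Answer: 47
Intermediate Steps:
Function('b')(M) = Add(4, Mul(4, M)) (Function('b')(M) = Mul(4, Add(Mul(1, 1), M)) = Mul(4, Add(1, M)) = Add(4, Mul(4, M)))
Function('W')(d) = -1
q = -4 (q = Mul(Add(Mul(0, 3), -1), 4) = Mul(Add(0, -1), 4) = Mul(-1, 4) = -4)
Add(Function('W')(-1), Mul(Function('b')(-4), q)) = Add(-1, Mul(Add(4, Mul(4, -4)), -4)) = Add(-1, Mul(Add(4, -16), -4)) = Add(-1, Mul(-12, -4)) = Add(-1, 48) = 47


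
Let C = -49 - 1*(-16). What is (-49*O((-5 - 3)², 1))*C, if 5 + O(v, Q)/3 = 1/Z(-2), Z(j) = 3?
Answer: -22638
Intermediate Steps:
C = -33 (C = -49 + 16 = -33)
O(v, Q) = -14 (O(v, Q) = -15 + 3/3 = -15 + 3*(⅓) = -15 + 1 = -14)
(-49*O((-5 - 3)², 1))*C = -49*(-14)*(-33) = 686*(-33) = -22638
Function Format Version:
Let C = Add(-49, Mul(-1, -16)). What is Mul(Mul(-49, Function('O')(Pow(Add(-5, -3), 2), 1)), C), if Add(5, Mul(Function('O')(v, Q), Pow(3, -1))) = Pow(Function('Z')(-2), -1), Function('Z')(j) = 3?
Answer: -22638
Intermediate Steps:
C = -33 (C = Add(-49, 16) = -33)
Function('O')(v, Q) = -14 (Function('O')(v, Q) = Add(-15, Mul(3, Pow(3, -1))) = Add(-15, Mul(3, Rational(1, 3))) = Add(-15, 1) = -14)
Mul(Mul(-49, Function('O')(Pow(Add(-5, -3), 2), 1)), C) = Mul(Mul(-49, -14), -33) = Mul(686, -33) = -22638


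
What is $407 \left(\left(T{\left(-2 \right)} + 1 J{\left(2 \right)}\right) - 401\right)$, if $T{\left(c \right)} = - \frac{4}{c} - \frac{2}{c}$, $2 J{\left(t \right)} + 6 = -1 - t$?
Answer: $- \frac{327635}{2} \approx -1.6382 \cdot 10^{5}$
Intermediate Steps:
$J{\left(t \right)} = - \frac{7}{2} - \frac{t}{2}$ ($J{\left(t \right)} = -3 + \frac{-1 - t}{2} = -3 - \left(\frac{1}{2} + \frac{t}{2}\right) = - \frac{7}{2} - \frac{t}{2}$)
$T{\left(c \right)} = - \frac{6}{c}$
$407 \left(\left(T{\left(-2 \right)} + 1 J{\left(2 \right)}\right) - 401\right) = 407 \left(\left(- \frac{6}{-2} + 1 \left(- \frac{7}{2} - 1\right)\right) - 401\right) = 407 \left(\left(\left(-6\right) \left(- \frac{1}{2}\right) + 1 \left(- \frac{7}{2} - 1\right)\right) - 401\right) = 407 \left(\left(3 + 1 \left(- \frac{9}{2}\right)\right) - 401\right) = 407 \left(\left(3 - \frac{9}{2}\right) - 401\right) = 407 \left(- \frac{3}{2} - 401\right) = 407 \left(- \frac{805}{2}\right) = - \frac{327635}{2}$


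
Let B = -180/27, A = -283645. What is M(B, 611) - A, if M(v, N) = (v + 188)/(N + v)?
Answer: 514248929/1813 ≈ 2.8365e+5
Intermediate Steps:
B = -20/3 (B = -180*1/27 = -20/3 ≈ -6.6667)
M(v, N) = (188 + v)/(N + v)
M(B, 611) - A = (188 - 20/3)/(611 - 20/3) - 1*(-283645) = (544/3)/(1813/3) + 283645 = (3/1813)*(544/3) + 283645 = 544/1813 + 283645 = 514248929/1813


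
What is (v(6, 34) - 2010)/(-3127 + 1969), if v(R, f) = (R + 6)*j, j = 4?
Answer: 327/193 ≈ 1.6943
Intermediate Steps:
v(R, f) = 24 + 4*R (v(R, f) = (R + 6)*4 = (6 + R)*4 = 24 + 4*R)
(v(6, 34) - 2010)/(-3127 + 1969) = ((24 + 4*6) - 2010)/(-3127 + 1969) = ((24 + 24) - 2010)/(-1158) = (48 - 2010)*(-1/1158) = -1962*(-1/1158) = 327/193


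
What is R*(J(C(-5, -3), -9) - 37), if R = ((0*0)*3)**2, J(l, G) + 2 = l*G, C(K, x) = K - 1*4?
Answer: 0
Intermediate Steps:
C(K, x) = -4 + K (C(K, x) = K - 4 = -4 + K)
J(l, G) = -2 + G*l (J(l, G) = -2 + l*G = -2 + G*l)
R = 0 (R = (0*3)**2 = 0**2 = 0)
R*(J(C(-5, -3), -9) - 37) = 0*((-2 - 9*(-4 - 5)) - 37) = 0*((-2 - 9*(-9)) - 37) = 0*((-2 + 81) - 37) = 0*(79 - 37) = 0*42 = 0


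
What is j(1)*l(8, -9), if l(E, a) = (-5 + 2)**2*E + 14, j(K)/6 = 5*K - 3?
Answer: 1032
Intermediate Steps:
j(K) = -18 + 30*K (j(K) = 6*(5*K - 3) = 6*(-3 + 5*K) = -18 + 30*K)
l(E, a) = 14 + 9*E (l(E, a) = (-3)**2*E + 14 = 9*E + 14 = 14 + 9*E)
j(1)*l(8, -9) = (-18 + 30*1)*(14 + 9*8) = (-18 + 30)*(14 + 72) = 12*86 = 1032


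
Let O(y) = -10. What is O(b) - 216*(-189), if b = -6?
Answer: 40814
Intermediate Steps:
O(b) - 216*(-189) = -10 - 216*(-189) = -10 + 40824 = 40814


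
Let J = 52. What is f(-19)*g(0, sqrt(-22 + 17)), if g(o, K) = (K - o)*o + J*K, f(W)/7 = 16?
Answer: 5824*I*sqrt(5) ≈ 13023.0*I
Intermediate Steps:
f(W) = 112 (f(W) = 7*16 = 112)
g(o, K) = 52*K + o*(K - o) (g(o, K) = (K - o)*o + 52*K = o*(K - o) + 52*K = 52*K + o*(K - o))
f(-19)*g(0, sqrt(-22 + 17)) = 112*(-1*0**2 + 52*sqrt(-22 + 17) + sqrt(-22 + 17)*0) = 112*(-1*0 + 52*sqrt(-5) + sqrt(-5)*0) = 112*(0 + 52*(I*sqrt(5)) + (I*sqrt(5))*0) = 112*(0 + 52*I*sqrt(5) + 0) = 112*(52*I*sqrt(5)) = 5824*I*sqrt(5)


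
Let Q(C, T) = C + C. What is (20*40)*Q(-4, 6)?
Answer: -6400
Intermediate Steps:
Q(C, T) = 2*C
(20*40)*Q(-4, 6) = (20*40)*(2*(-4)) = 800*(-8) = -6400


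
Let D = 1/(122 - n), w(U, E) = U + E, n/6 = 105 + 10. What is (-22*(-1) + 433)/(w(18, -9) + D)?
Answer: 258440/5111 ≈ 50.565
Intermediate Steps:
n = 690 (n = 6*(105 + 10) = 6*115 = 690)
w(U, E) = E + U
D = -1/568 (D = 1/(122 - 1*690) = 1/(122 - 690) = 1/(-568) = -1/568 ≈ -0.0017606)
(-22*(-1) + 433)/(w(18, -9) + D) = (-22*(-1) + 433)/((-9 + 18) - 1/568) = (22 + 433)/(9 - 1/568) = 455/(5111/568) = 455*(568/5111) = 258440/5111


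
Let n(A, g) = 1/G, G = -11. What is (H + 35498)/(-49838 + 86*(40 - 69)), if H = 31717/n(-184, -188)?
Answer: 104463/17444 ≈ 5.9885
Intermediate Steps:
n(A, g) = -1/11 (n(A, g) = 1/(-11) = -1/11)
H = -348887 (H = 31717/(-1/11) = 31717*(-11) = -348887)
(H + 35498)/(-49838 + 86*(40 - 69)) = (-348887 + 35498)/(-49838 + 86*(40 - 69)) = -313389/(-49838 + 86*(-29)) = -313389/(-49838 - 2494) = -313389/(-52332) = -313389*(-1/52332) = 104463/17444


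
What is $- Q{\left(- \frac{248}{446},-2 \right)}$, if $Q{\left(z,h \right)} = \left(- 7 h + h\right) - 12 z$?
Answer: $- \frac{4164}{223} \approx -18.673$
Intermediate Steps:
$Q{\left(z,h \right)} = - 12 z - 6 h$ ($Q{\left(z,h \right)} = - 6 h - 12 z = - 12 z - 6 h$)
$- Q{\left(- \frac{248}{446},-2 \right)} = - (- 12 \left(- \frac{248}{446}\right) - -12) = - (- 12 \left(\left(-248\right) \frac{1}{446}\right) + 12) = - (\left(-12\right) \left(- \frac{124}{223}\right) + 12) = - (\frac{1488}{223} + 12) = \left(-1\right) \frac{4164}{223} = - \frac{4164}{223}$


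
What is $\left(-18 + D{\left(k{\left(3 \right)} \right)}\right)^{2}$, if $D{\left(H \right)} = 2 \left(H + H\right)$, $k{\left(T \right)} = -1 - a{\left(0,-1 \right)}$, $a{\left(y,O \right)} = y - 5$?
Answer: $4$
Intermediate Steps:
$a{\left(y,O \right)} = -5 + y$
$k{\left(T \right)} = 4$ ($k{\left(T \right)} = -1 - \left(-5 + 0\right) = -1 - -5 = -1 + 5 = 4$)
$D{\left(H \right)} = 4 H$ ($D{\left(H \right)} = 2 \cdot 2 H = 4 H$)
$\left(-18 + D{\left(k{\left(3 \right)} \right)}\right)^{2} = \left(-18 + 4 \cdot 4\right)^{2} = \left(-18 + 16\right)^{2} = \left(-2\right)^{2} = 4$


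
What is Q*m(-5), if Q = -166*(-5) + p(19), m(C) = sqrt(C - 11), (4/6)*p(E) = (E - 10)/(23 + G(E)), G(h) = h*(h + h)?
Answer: 2473454*I/745 ≈ 3320.1*I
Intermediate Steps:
G(h) = 2*h**2 (G(h) = h*(2*h) = 2*h**2)
p(E) = 3*(-10 + E)/(2*(23 + 2*E**2)) (p(E) = 3*((E - 10)/(23 + 2*E**2))/2 = 3*((-10 + E)/(23 + 2*E**2))/2 = 3*(-10 + E)/(2*(23 + 2*E**2)))
m(C) = sqrt(-11 + C)
Q = 1236727/1490 (Q = -166*(-5) + 3*(-10 + 19)/(2*(23 + 2*19**2)) = 830 + (3/2)*9/(23 + 2*361) = 830 + (3/2)*9/(23 + 722) = 830 + (3/2)*9/745 = 830 + (3/2)*(1/745)*9 = 830 + 27/1490 = 1236727/1490 ≈ 830.02)
Q*m(-5) = 1236727*sqrt(-11 - 5)/1490 = 1236727*sqrt(-16)/1490 = 1236727*(4*I)/1490 = 2473454*I/745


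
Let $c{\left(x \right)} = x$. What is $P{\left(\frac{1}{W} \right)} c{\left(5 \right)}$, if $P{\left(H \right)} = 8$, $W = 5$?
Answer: $40$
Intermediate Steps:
$P{\left(\frac{1}{W} \right)} c{\left(5 \right)} = 8 \cdot 5 = 40$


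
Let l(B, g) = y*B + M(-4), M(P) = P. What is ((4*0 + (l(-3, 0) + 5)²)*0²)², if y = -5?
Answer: 0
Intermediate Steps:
l(B, g) = -4 - 5*B (l(B, g) = -5*B - 4 = -4 - 5*B)
((4*0 + (l(-3, 0) + 5)²)*0²)² = ((4*0 + ((-4 - 5*(-3)) + 5)²)*0²)² = ((0 + ((-4 + 15) + 5)²)*0)² = ((0 + (11 + 5)²)*0)² = ((0 + 16²)*0)² = ((0 + 256)*0)² = (256*0)² = 0² = 0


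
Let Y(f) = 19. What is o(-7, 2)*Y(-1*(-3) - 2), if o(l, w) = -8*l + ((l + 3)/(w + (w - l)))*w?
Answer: 11552/11 ≈ 1050.2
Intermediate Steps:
o(l, w) = -8*l + w*(3 + l)/(-l + 2*w) (o(l, w) = -8*l + ((3 + l)/(-l + 2*w))*w = -8*l + w*(3 + l)/(-l + 2*w))
o(-7, 2)*Y(-1*(-3) - 2) = ((-8*(-7)² - 3*2 + 15*(-7)*2)/(-7 - 2*2))*19 = ((-8*49 - 6 - 210)/(-7 - 4))*19 = ((-392 - 6 - 210)/(-11))*19 = -1/11*(-608)*19 = (608/11)*19 = 11552/11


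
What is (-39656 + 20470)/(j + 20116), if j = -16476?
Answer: -9593/1820 ≈ -5.2709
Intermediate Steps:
(-39656 + 20470)/(j + 20116) = (-39656 + 20470)/(-16476 + 20116) = -19186/3640 = -19186*1/3640 = -9593/1820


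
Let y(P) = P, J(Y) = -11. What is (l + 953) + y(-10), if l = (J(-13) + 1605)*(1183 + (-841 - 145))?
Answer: 314961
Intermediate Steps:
l = 314018 (l = (-11 + 1605)*(1183 + (-841 - 145)) = 1594*(1183 - 986) = 1594*197 = 314018)
(l + 953) + y(-10) = (314018 + 953) - 10 = 314971 - 10 = 314961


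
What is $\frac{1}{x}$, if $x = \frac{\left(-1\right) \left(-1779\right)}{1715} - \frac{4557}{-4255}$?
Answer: $\frac{291893}{615396} \approx 0.47432$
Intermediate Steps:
$x = \frac{615396}{291893}$ ($x = 1779 \cdot \frac{1}{1715} - - \frac{4557}{4255} = \frac{1779}{1715} + \frac{4557}{4255} = \frac{615396}{291893} \approx 2.1083$)
$\frac{1}{x} = \frac{1}{\frac{615396}{291893}} = \frac{291893}{615396}$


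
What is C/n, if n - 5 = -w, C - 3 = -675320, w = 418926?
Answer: 675317/418921 ≈ 1.6120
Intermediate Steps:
C = -675317 (C = 3 - 675320 = -675317)
n = -418921 (n = 5 - 1*418926 = 5 - 418926 = -418921)
C/n = -675317/(-418921) = -675317*(-1/418921) = 675317/418921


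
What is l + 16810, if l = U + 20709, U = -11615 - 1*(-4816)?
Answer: 30720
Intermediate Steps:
U = -6799 (U = -11615 + 4816 = -6799)
l = 13910 (l = -6799 + 20709 = 13910)
l + 16810 = 13910 + 16810 = 30720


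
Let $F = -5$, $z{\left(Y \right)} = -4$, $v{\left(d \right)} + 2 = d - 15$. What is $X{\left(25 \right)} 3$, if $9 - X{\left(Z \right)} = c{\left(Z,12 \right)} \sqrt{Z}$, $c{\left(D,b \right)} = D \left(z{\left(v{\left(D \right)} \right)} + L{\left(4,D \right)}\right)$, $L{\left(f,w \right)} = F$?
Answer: $3402$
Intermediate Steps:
$v{\left(d \right)} = -17 + d$ ($v{\left(d \right)} = -2 + \left(d - 15\right) = -2 + \left(-15 + d\right) = -17 + d$)
$L{\left(f,w \right)} = -5$
$c{\left(D,b \right)} = - 9 D$ ($c{\left(D,b \right)} = D \left(-4 - 5\right) = D \left(-9\right) = - 9 D$)
$X{\left(Z \right)} = 9 + 9 Z^{\frac{3}{2}}$ ($X{\left(Z \right)} = 9 - - 9 Z \sqrt{Z} = 9 - - 9 Z^{\frac{3}{2}} = 9 + 9 Z^{\frac{3}{2}}$)
$X{\left(25 \right)} 3 = \left(9 + 9 \cdot 25^{\frac{3}{2}}\right) 3 = \left(9 + 9 \cdot 125\right) 3 = \left(9 + 1125\right) 3 = 1134 \cdot 3 = 3402$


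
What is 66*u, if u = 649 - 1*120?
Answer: 34914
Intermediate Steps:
u = 529 (u = 649 - 120 = 529)
66*u = 66*529 = 34914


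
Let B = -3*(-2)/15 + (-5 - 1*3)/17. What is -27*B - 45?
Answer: -3663/85 ≈ -43.094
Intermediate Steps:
B = -6/85 (B = 6*(1/15) + (-5 - 3)*(1/17) = 2/5 - 8*1/17 = 2/5 - 8/17 = -6/85 ≈ -0.070588)
-27*B - 45 = -27*(-6/85) - 45 = 162/85 - 45 = -3663/85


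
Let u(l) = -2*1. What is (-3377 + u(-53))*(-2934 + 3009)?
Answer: -253425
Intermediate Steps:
u(l) = -2
(-3377 + u(-53))*(-2934 + 3009) = (-3377 - 2)*(-2934 + 3009) = -3379*75 = -253425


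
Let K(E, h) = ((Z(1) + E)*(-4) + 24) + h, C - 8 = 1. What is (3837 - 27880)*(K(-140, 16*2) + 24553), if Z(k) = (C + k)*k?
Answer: -604176547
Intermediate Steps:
C = 9 (C = 8 + 1 = 9)
Z(k) = k*(9 + k) (Z(k) = (9 + k)*k = k*(9 + k))
K(E, h) = -16 + h - 4*E (K(E, h) = ((1*(9 + 1) + E)*(-4) + 24) + h = ((1*10 + E)*(-4) + 24) + h = ((10 + E)*(-4) + 24) + h = ((-40 - 4*E) + 24) + h = (-16 - 4*E) + h = -16 + h - 4*E)
(3837 - 27880)*(K(-140, 16*2) + 24553) = (3837 - 27880)*((-16 + 16*2 - 4*(-140)) + 24553) = -24043*((-16 + 32 + 560) + 24553) = -24043*(576 + 24553) = -24043*25129 = -604176547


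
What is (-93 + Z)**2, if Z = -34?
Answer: 16129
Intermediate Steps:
(-93 + Z)**2 = (-93 - 34)**2 = (-127)**2 = 16129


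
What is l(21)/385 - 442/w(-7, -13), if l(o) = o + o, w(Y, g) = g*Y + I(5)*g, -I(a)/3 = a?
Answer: -79/55 ≈ -1.4364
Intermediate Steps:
I(a) = -3*a
w(Y, g) = -15*g + Y*g (w(Y, g) = g*Y + (-3*5)*g = Y*g - 15*g = -15*g + Y*g)
l(o) = 2*o
l(21)/385 - 442/w(-7, -13) = (2*21)/385 - 442*(-1/(13*(-15 - 7))) = 42*(1/385) - 442/((-13*(-22))) = 6/55 - 442/286 = 6/55 - 442*1/286 = 6/55 - 17/11 = -79/55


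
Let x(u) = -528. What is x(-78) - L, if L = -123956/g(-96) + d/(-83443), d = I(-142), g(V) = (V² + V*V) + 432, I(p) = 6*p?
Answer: -205195278169/393517188 ≈ -521.44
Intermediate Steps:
g(V) = 432 + 2*V² (g(V) = (V² + V²) + 432 = 2*V² + 432 = 432 + 2*V²)
d = -852 (d = 6*(-142) = -852)
L = -2581797095/393517188 (L = -123956/(432 + 2*(-96)²) - 852/(-83443) = -123956/(432 + 2*9216) - 852*(-1/83443) = -123956/(432 + 18432) + 852/83443 = -123956/18864 + 852/83443 = -123956*1/18864 + 852/83443 = -30989/4716 + 852/83443 = -2581797095/393517188 ≈ -6.5608)
x(-78) - L = -528 - 1*(-2581797095/393517188) = -528 + 2581797095/393517188 = -205195278169/393517188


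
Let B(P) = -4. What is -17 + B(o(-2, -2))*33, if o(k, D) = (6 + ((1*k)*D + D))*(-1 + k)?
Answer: -149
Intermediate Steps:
o(k, D) = (-1 + k)*(6 + D + D*k) (o(k, D) = (6 + (k*D + D))*(-1 + k) = (6 + (D*k + D))*(-1 + k) = (6 + (D + D*k))*(-1 + k) = (6 + D + D*k)*(-1 + k) = (-1 + k)*(6 + D + D*k))
-17 + B(o(-2, -2))*33 = -17 - 4*33 = -17 - 132 = -149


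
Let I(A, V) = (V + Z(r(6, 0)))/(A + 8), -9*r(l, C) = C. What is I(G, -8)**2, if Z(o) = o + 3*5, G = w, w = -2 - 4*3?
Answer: 49/36 ≈ 1.3611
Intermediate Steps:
w = -14 (w = -2 - 12 = -14)
G = -14
r(l, C) = -C/9
Z(o) = 15 + o (Z(o) = o + 15 = 15 + o)
I(A, V) = (15 + V)/(8 + A) (I(A, V) = (V + (15 - 1/9*0))/(A + 8) = (V + (15 + 0))/(8 + A) = (V + 15)/(8 + A) = (15 + V)/(8 + A))
I(G, -8)**2 = ((15 - 8)/(8 - 14))**2 = (7/(-6))**2 = (-1/6*7)**2 = (-7/6)**2 = 49/36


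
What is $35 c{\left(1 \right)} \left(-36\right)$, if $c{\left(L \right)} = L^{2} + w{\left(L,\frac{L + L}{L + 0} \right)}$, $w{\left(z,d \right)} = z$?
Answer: $-2520$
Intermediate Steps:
$c{\left(L \right)} = L + L^{2}$ ($c{\left(L \right)} = L^{2} + L = L + L^{2}$)
$35 c{\left(1 \right)} \left(-36\right) = 35 \cdot 1 \left(1 + 1\right) \left(-36\right) = 35 \cdot 1 \cdot 2 \left(-36\right) = 35 \cdot 2 \left(-36\right) = 70 \left(-36\right) = -2520$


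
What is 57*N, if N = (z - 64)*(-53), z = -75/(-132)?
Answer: 8431611/44 ≈ 1.9163e+5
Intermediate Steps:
z = 25/44 (z = -75*(-1/132) = 25/44 ≈ 0.56818)
N = 147923/44 (N = (25/44 - 64)*(-53) = -2791/44*(-53) = 147923/44 ≈ 3361.9)
57*N = 57*(147923/44) = 8431611/44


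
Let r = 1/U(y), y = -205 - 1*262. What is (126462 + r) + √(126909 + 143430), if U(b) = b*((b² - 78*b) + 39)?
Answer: 15033387511715/118876718 + √270339 ≈ 1.2698e+5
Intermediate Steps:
y = -467 (y = -205 - 262 = -467)
U(b) = b*(39 + b² - 78*b)
r = -1/118876718 (r = 1/(-467*(39 + (-467)² - 78*(-467))) = 1/(-467*(39 + 218089 + 36426)) = 1/(-467*254554) = 1/(-118876718) = -1/118876718 ≈ -8.4121e-9)
(126462 + r) + √(126909 + 143430) = (126462 - 1/118876718) + √(126909 + 143430) = 15033387511715/118876718 + √270339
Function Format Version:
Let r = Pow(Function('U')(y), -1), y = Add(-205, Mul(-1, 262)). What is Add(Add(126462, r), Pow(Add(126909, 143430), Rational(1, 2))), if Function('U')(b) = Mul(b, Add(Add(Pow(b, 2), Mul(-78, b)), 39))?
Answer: Add(Rational(15033387511715, 118876718), Pow(270339, Rational(1, 2))) ≈ 1.2698e+5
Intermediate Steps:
y = -467 (y = Add(-205, -262) = -467)
Function('U')(b) = Mul(b, Add(39, Pow(b, 2), Mul(-78, b)))
r = Rational(-1, 118876718) (r = Pow(Mul(-467, Add(39, Pow(-467, 2), Mul(-78, -467))), -1) = Pow(Mul(-467, Add(39, 218089, 36426)), -1) = Pow(Mul(-467, 254554), -1) = Pow(-118876718, -1) = Rational(-1, 118876718) ≈ -8.4121e-9)
Add(Add(126462, r), Pow(Add(126909, 143430), Rational(1, 2))) = Add(Add(126462, Rational(-1, 118876718)), Pow(Add(126909, 143430), Rational(1, 2))) = Add(Rational(15033387511715, 118876718), Pow(270339, Rational(1, 2)))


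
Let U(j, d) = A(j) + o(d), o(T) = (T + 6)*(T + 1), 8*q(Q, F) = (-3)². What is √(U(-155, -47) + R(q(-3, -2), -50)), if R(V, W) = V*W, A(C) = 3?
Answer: √7331/2 ≈ 42.811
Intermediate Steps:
q(Q, F) = 9/8 (q(Q, F) = (⅛)*(-3)² = (⅛)*9 = 9/8)
o(T) = (1 + T)*(6 + T) (o(T) = (6 + T)*(1 + T) = (1 + T)*(6 + T))
U(j, d) = 9 + d² + 7*d (U(j, d) = 3 + (6 + d² + 7*d) = 9 + d² + 7*d)
√(U(-155, -47) + R(q(-3, -2), -50)) = √((9 + (-47)² + 7*(-47)) + (9/8)*(-50)) = √((9 + 2209 - 329) - 225/4) = √(1889 - 225/4) = √(7331/4) = √7331/2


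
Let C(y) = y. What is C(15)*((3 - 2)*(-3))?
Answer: -45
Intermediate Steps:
C(15)*((3 - 2)*(-3)) = 15*((3 - 2)*(-3)) = 15*(1*(-3)) = 15*(-3) = -45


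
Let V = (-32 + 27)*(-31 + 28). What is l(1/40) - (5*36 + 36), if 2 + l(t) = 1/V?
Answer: -3269/15 ≈ -217.93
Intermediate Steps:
V = 15 (V = -5*(-3) = 15)
l(t) = -29/15 (l(t) = -2 + 1/15 = -29/15)
l(1/40) - (5*36 + 36) = -29/15 - (5*36 + 36) = -29/15 - (180 + 36) = -29/15 - 1*216 = -29/15 - 216 = -3269/15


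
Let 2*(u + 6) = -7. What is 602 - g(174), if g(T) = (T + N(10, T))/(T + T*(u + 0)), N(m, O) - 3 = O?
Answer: 296903/493 ≈ 602.24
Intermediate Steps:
N(m, O) = 3 + O
u = -19/2 (u = -6 + (½)*(-7) = -6 - 7/2 = -19/2 ≈ -9.5000)
g(T) = -2*(3 + 2*T)/(17*T) (g(T) = (T + (3 + T))/(T + T*(-19/2 + 0)) = (3 + 2*T)/(T + T*(-19/2)) = (3 + 2*T)/(T - 19*T/2) = (3 + 2*T)/((-17*T/2)) = (3 + 2*T)*(-2/(17*T)) = -2*(3 + 2*T)/(17*T))
602 - g(174) = 602 - 2*(-3 - 2*174)/(17*174) = 602 - 2*(-3 - 348)/(17*174) = 602 - 2*(-351)/(17*174) = 602 - 1*(-117/493) = 602 + 117/493 = 296903/493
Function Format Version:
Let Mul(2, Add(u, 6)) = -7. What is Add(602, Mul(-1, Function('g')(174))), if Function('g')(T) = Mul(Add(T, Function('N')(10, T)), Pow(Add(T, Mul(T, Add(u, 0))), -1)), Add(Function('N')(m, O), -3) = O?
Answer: Rational(296903, 493) ≈ 602.24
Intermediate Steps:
Function('N')(m, O) = Add(3, O)
u = Rational(-19, 2) (u = Add(-6, Mul(Rational(1, 2), -7)) = Add(-6, Rational(-7, 2)) = Rational(-19, 2) ≈ -9.5000)
Function('g')(T) = Mul(Rational(-2, 17), Pow(T, -1), Add(3, Mul(2, T))) (Function('g')(T) = Mul(Add(T, Add(3, T)), Pow(Add(T, Mul(T, Add(Rational(-19, 2), 0))), -1)) = Mul(Add(3, Mul(2, T)), Pow(Add(T, Mul(T, Rational(-19, 2))), -1)) = Mul(Add(3, Mul(2, T)), Pow(Add(T, Mul(Rational(-19, 2), T)), -1)) = Mul(Add(3, Mul(2, T)), Pow(Mul(Rational(-17, 2), T), -1)) = Mul(Add(3, Mul(2, T)), Mul(Rational(-2, 17), Pow(T, -1))) = Mul(Rational(-2, 17), Pow(T, -1), Add(3, Mul(2, T))))
Add(602, Mul(-1, Function('g')(174))) = Add(602, Mul(-1, Mul(Rational(2, 17), Pow(174, -1), Add(-3, Mul(-2, 174))))) = Add(602, Mul(-1, Mul(Rational(2, 17), Rational(1, 174), Add(-3, -348)))) = Add(602, Mul(-1, Mul(Rational(2, 17), Rational(1, 174), -351))) = Add(602, Mul(-1, Rational(-117, 493))) = Add(602, Rational(117, 493)) = Rational(296903, 493)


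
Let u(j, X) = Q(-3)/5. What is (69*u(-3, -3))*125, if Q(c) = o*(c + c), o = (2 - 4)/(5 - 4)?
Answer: 20700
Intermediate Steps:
o = -2 (o = -2/1 = -2*1 = -2)
Q(c) = -4*c (Q(c) = -2*(c + c) = -4*c)
u(j, X) = 12/5 (u(j, X) = -4*(-3)/5 = 12*(1/5) = 12/5)
(69*u(-3, -3))*125 = (69*(12/5))*125 = (828/5)*125 = 20700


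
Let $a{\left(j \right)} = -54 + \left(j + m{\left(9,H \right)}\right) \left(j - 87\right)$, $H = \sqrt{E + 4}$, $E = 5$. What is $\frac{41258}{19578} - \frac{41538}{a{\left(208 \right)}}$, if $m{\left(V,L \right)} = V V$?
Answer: $\frac{313646053}{341782935} \approx 0.91768$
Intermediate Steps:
$H = 3$ ($H = \sqrt{5 + 4} = \sqrt{9} = 3$)
$m{\left(V,L \right)} = V^{2}$
$a{\left(j \right)} = -54 + \left(-87 + j\right) \left(81 + j\right)$ ($a{\left(j \right)} = -54 + \left(j + 9^{2}\right) \left(j - 87\right) = -54 + \left(j + 81\right) \left(-87 + j\right) = -54 + \left(81 + j\right) \left(-87 + j\right) = -54 + \left(-87 + j\right) \left(81 + j\right)$)
$\frac{41258}{19578} - \frac{41538}{a{\left(208 \right)}} = \frac{41258}{19578} - \frac{41538}{-7101 + 208^{2} - 1248} = 41258 \cdot \frac{1}{19578} - \frac{41538}{-7101 + 43264 - 1248} = \frac{20629}{9789} - \frac{41538}{34915} = \frac{313646053}{341782935}$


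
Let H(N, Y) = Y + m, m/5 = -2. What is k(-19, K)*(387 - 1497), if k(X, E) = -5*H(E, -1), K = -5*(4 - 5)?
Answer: -61050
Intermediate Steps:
m = -10 (m = 5*(-2) = -10)
K = 5 (K = -5*(-1) = 5)
H(N, Y) = -10 + Y (H(N, Y) = Y - 10 = -10 + Y)
k(X, E) = 55 (k(X, E) = -5*(-10 - 1) = -5*(-11) = 55)
k(-19, K)*(387 - 1497) = 55*(387 - 1497) = 55*(-1110) = -61050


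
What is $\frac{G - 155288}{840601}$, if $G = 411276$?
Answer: $\frac{255988}{840601} \approx 0.30453$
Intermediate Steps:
$\frac{G - 155288}{840601} = \frac{411276 - 155288}{840601} = 255988 \cdot \frac{1}{840601} = \frac{255988}{840601}$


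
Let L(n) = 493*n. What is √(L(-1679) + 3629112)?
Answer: √2801365 ≈ 1673.7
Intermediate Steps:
√(L(-1679) + 3629112) = √(493*(-1679) + 3629112) = √(-827747 + 3629112) = √2801365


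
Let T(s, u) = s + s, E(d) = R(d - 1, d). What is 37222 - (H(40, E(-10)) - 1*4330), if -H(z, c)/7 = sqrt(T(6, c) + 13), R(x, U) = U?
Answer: 41587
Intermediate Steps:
E(d) = d
T(s, u) = 2*s
H(z, c) = -35 (H(z, c) = -7*sqrt(2*6 + 13) = -7*sqrt(12 + 13) = -7*sqrt(25) = -7*5 = -35)
37222 - (H(40, E(-10)) - 1*4330) = 37222 - (-35 - 1*4330) = 37222 - (-35 - 4330) = 37222 - 1*(-4365) = 37222 + 4365 = 41587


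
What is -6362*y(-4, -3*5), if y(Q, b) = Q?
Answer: 25448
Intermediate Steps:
-6362*y(-4, -3*5) = -6362*(-4) = 25448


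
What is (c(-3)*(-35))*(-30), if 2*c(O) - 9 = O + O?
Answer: 1575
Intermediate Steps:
c(O) = 9/2 + O (c(O) = 9/2 + (O + O)/2 = 9/2 + (2*O)/2 = 9/2 + O)
(c(-3)*(-35))*(-30) = ((9/2 - 3)*(-35))*(-30) = ((3/2)*(-35))*(-30) = -105/2*(-30) = 1575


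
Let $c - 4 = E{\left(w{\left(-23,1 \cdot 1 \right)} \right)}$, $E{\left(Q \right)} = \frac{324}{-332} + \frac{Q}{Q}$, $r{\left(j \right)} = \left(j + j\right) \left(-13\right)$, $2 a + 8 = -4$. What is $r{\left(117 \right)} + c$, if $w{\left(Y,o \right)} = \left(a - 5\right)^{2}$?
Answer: $- \frac{252152}{83} \approx -3038.0$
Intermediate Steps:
$a = -6$ ($a = -4 + \frac{1}{2} \left(-4\right) = -4 - 2 = -6$)
$r{\left(j \right)} = - 26 j$ ($r{\left(j \right)} = 2 j \left(-13\right) = - 26 j$)
$w{\left(Y,o \right)} = 121$ ($w{\left(Y,o \right)} = \left(-6 - 5\right)^{2} = \left(-11\right)^{2} = 121$)
$E{\left(Q \right)} = \frac{2}{83}$ ($E{\left(Q \right)} = 324 \left(- \frac{1}{332}\right) + 1 = - \frac{81}{83} + 1 = \frac{2}{83}$)
$c = \frac{334}{83}$ ($c = 4 + \frac{2}{83} = \frac{334}{83} \approx 4.0241$)
$r{\left(117 \right)} + c = \left(-26\right) 117 + \frac{334}{83} = -3042 + \frac{334}{83} = - \frac{252152}{83}$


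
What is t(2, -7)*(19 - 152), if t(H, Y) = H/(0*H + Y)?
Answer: 38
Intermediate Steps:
t(H, Y) = H/Y (t(H, Y) = H/(0 + Y) = H/Y)
t(2, -7)*(19 - 152) = (2/(-7))*(19 - 152) = (2*(-⅐))*(-133) = -2/7*(-133) = 38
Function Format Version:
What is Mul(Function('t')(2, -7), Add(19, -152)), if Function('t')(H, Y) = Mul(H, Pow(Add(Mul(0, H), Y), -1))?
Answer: 38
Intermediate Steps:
Function('t')(H, Y) = Mul(H, Pow(Y, -1)) (Function('t')(H, Y) = Mul(H, Pow(Add(0, Y), -1)) = Mul(H, Pow(Y, -1)))
Mul(Function('t')(2, -7), Add(19, -152)) = Mul(Mul(2, Pow(-7, -1)), Add(19, -152)) = Mul(Mul(2, Rational(-1, 7)), -133) = Mul(Rational(-2, 7), -133) = 38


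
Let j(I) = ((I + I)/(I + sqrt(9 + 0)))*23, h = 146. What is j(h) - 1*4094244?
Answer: -610035640/149 ≈ -4.0942e+6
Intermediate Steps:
j(I) = 46*I/(3 + I) (j(I) = ((2*I)/(I + sqrt(9)))*23 = ((2*I)/(I + 3))*23 = ((2*I)/(3 + I))*23 = (2*I/(3 + I))*23 = 46*I/(3 + I))
j(h) - 1*4094244 = 46*146/(3 + 146) - 1*4094244 = 46*146/149 - 4094244 = 46*146*(1/149) - 4094244 = 6716/149 - 4094244 = -610035640/149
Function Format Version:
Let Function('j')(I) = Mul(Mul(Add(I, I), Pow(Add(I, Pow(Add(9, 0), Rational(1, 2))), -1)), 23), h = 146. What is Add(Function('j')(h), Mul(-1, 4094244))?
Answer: Rational(-610035640, 149) ≈ -4.0942e+6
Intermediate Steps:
Function('j')(I) = Mul(46, I, Pow(Add(3, I), -1)) (Function('j')(I) = Mul(Mul(Mul(2, I), Pow(Add(I, Pow(9, Rational(1, 2))), -1)), 23) = Mul(Mul(Mul(2, I), Pow(Add(I, 3), -1)), 23) = Mul(Mul(Mul(2, I), Pow(Add(3, I), -1)), 23) = Mul(Mul(2, I, Pow(Add(3, I), -1)), 23) = Mul(46, I, Pow(Add(3, I), -1)))
Add(Function('j')(h), Mul(-1, 4094244)) = Add(Mul(46, 146, Pow(Add(3, 146), -1)), Mul(-1, 4094244)) = Add(Mul(46, 146, Pow(149, -1)), -4094244) = Add(Mul(46, 146, Rational(1, 149)), -4094244) = Add(Rational(6716, 149), -4094244) = Rational(-610035640, 149)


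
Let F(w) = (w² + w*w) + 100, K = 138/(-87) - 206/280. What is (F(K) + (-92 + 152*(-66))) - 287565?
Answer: -2452580151871/8241800 ≈ -2.9758e+5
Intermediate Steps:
K = -9427/4060 (K = 138*(-1/87) - 206*1/280 = -46/29 - 103/140 = -9427/4060 ≈ -2.3219)
F(w) = 100 + 2*w² (F(w) = (w² + w²) + 100 = 2*w² + 100 = 100 + 2*w²)
(F(K) + (-92 + 152*(-66))) - 287565 = ((100 + 2*(-9427/4060)²) + (-92 + 152*(-66))) - 287565 = ((100 + 2*(88868329/16483600)) + (-92 - 10032)) - 287565 = ((100 + 88868329/8241800) - 10124) - 287565 = (913048329/8241800 - 10124) - 287565 = -82526934871/8241800 - 287565 = -2452580151871/8241800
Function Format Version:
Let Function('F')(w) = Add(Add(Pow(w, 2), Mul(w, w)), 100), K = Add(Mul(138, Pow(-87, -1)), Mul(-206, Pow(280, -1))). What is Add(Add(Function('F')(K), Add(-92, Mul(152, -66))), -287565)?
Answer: Rational(-2452580151871, 8241800) ≈ -2.9758e+5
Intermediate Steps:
K = Rational(-9427, 4060) (K = Add(Mul(138, Rational(-1, 87)), Mul(-206, Rational(1, 280))) = Add(Rational(-46, 29), Rational(-103, 140)) = Rational(-9427, 4060) ≈ -2.3219)
Function('F')(w) = Add(100, Mul(2, Pow(w, 2))) (Function('F')(w) = Add(Add(Pow(w, 2), Pow(w, 2)), 100) = Add(Mul(2, Pow(w, 2)), 100) = Add(100, Mul(2, Pow(w, 2))))
Add(Add(Function('F')(K), Add(-92, Mul(152, -66))), -287565) = Add(Add(Add(100, Mul(2, Pow(Rational(-9427, 4060), 2))), Add(-92, Mul(152, -66))), -287565) = Add(Add(Add(100, Mul(2, Rational(88868329, 16483600))), Add(-92, -10032)), -287565) = Add(Add(Add(100, Rational(88868329, 8241800)), -10124), -287565) = Add(Add(Rational(913048329, 8241800), -10124), -287565) = Add(Rational(-82526934871, 8241800), -287565) = Rational(-2452580151871, 8241800)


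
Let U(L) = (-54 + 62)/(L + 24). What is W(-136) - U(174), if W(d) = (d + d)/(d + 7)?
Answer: 8804/4257 ≈ 2.0681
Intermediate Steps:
U(L) = 8/(24 + L)
W(d) = 2*d/(7 + d) (W(d) = (2*d)/(7 + d) = 2*d/(7 + d))
W(-136) - U(174) = 2*(-136)/(7 - 136) - 8/(24 + 174) = 2*(-136)/(-129) - 8/198 = 2*(-136)*(-1/129) - 8/198 = 272/129 - 1*4/99 = 272/129 - 4/99 = 8804/4257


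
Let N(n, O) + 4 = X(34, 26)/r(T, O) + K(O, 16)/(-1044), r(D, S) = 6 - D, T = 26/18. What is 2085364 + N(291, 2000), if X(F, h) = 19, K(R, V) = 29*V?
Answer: 769499215/369 ≈ 2.0854e+6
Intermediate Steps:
T = 13/9 (T = 26*(1/18) = 13/9 ≈ 1.4444)
N(n, O) = -101/369 (N(n, O) = -4 + (19/(6 - 1*13/9) + (29*16)/(-1044)) = -4 + (19/(6 - 13/9) + 464*(-1/1044)) = -4 + (19/(41/9) - 4/9) = -4 + (19*(9/41) - 4/9) = -4 + (171/41 - 4/9) = -4 + 1375/369 = -101/369)
2085364 + N(291, 2000) = 2085364 - 101/369 = 769499215/369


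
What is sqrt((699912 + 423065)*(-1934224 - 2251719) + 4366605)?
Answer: I*sqrt(4700713345706) ≈ 2.1681e+6*I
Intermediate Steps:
sqrt((699912 + 423065)*(-1934224 - 2251719) + 4366605) = sqrt(1122977*(-4185943) + 4366605) = sqrt(-4700717712311 + 4366605) = sqrt(-4700713345706) = I*sqrt(4700713345706)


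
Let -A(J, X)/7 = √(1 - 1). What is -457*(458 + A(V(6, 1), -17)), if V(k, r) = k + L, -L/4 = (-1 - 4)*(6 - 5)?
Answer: -209306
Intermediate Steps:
L = 20 (L = -4*(-1 - 4)*(6 - 5) = -(-20) = -4*(-5) = 20)
V(k, r) = 20 + k (V(k, r) = k + 20 = 20 + k)
A(J, X) = 0 (A(J, X) = -7*√(1 - 1) = -7*√0 = -7*0 = 0)
-457*(458 + A(V(6, 1), -17)) = -457*(458 + 0) = -457*458 = -209306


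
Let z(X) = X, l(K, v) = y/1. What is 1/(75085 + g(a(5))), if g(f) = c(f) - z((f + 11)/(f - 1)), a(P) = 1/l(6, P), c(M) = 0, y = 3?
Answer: 1/75102 ≈ 1.3315e-5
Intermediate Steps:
l(K, v) = 3 (l(K, v) = 3/1 = 3*1 = 3)
a(P) = ⅓ (a(P) = 1/3 = ⅓)
g(f) = -(11 + f)/(-1 + f) (g(f) = 0 - (f + 11)/(f - 1) = 0 - (11 + f)/(-1 + f) = -(11 + f)/(-1 + f))
1/(75085 + g(a(5))) = 1/(75085 + (-11 - 1*⅓)/(-1 + ⅓)) = 1/(75085 + (-11 - ⅓)/(-⅔)) = 1/(75085 - 3/2*(-34/3)) = 1/(75085 + 17) = 1/75102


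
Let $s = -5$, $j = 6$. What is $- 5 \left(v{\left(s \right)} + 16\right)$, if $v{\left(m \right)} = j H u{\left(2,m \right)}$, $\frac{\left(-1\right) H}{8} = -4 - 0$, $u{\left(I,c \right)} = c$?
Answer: $4720$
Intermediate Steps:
$H = 32$ ($H = - 8 \left(-4 - 0\right) = - 8 \left(-4 + 0\right) = \left(-8\right) \left(-4\right) = 32$)
$v{\left(m \right)} = 192 m$ ($v{\left(m \right)} = 6 \cdot 32 m = 192 m$)
$- 5 \left(v{\left(s \right)} + 16\right) = - 5 \left(192 \left(-5\right) + 16\right) = - 5 \left(-960 + 16\right) = \left(-5\right) \left(-944\right) = 4720$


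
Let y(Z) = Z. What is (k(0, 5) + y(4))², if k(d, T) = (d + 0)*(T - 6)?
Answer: 16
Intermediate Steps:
k(d, T) = d*(-6 + T)
(k(0, 5) + y(4))² = (0*(-6 + 5) + 4)² = (0*(-1) + 4)² = (0 + 4)² = 4² = 16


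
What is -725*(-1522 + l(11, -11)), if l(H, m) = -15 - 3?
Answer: 1116500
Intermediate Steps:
l(H, m) = -18
-725*(-1522 + l(11, -11)) = -725*(-1522 - 18) = -725*(-1540) = 1116500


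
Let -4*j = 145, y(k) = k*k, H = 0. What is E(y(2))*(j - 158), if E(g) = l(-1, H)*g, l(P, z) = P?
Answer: 777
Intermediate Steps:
y(k) = k²
j = -145/4 (j = -¼*145 = -145/4 ≈ -36.250)
E(g) = -g
E(y(2))*(j - 158) = (-1*2²)*(-145/4 - 158) = -1*4*(-777/4) = -4*(-777/4) = 777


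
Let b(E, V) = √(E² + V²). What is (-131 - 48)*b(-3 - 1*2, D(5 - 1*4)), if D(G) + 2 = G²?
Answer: -179*√26 ≈ -912.72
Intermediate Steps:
D(G) = -2 + G²
(-131 - 48)*b(-3 - 1*2, D(5 - 1*4)) = (-131 - 48)*√((-3 - 1*2)² + (-2 + (5 - 1*4)²)²) = -179*√((-3 - 2)² + (-2 + (5 - 4)²)²) = -179*√((-5)² + (-2 + 1²)²) = -179*√(25 + (-2 + 1)²) = -179*√(25 + (-1)²) = -179*√(25 + 1) = -179*√26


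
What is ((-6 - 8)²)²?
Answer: 38416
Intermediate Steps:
((-6 - 8)²)² = ((-14)²)² = 196² = 38416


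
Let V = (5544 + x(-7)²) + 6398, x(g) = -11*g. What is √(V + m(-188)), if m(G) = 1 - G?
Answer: 2*√4515 ≈ 134.39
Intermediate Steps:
V = 17871 (V = (5544 + (-11*(-7))²) + 6398 = (5544 + 77²) + 6398 = (5544 + 5929) + 6398 = 11473 + 6398 = 17871)
√(V + m(-188)) = √(17871 + (1 - 1*(-188))) = √(17871 + (1 + 188)) = √(17871 + 189) = √18060 = 2*√4515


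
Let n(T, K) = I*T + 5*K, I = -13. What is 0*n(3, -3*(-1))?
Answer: 0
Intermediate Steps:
n(T, K) = -13*T + 5*K
0*n(3, -3*(-1)) = 0*(-13*3 + 5*(-3*(-1))) = 0*(-39 + 5*3) = 0*(-39 + 15) = 0*(-24) = 0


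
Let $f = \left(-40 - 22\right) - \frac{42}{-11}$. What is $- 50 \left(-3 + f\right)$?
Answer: $\frac{33650}{11} \approx 3059.1$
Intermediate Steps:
$f = - \frac{640}{11}$ ($f = -62 - - \frac{42}{11} = -62 + \frac{42}{11} = - \frac{640}{11} \approx -58.182$)
$- 50 \left(-3 + f\right) = - 50 \left(-3 - \frac{640}{11}\right) = \left(-50\right) \left(- \frac{673}{11}\right) = \frac{33650}{11}$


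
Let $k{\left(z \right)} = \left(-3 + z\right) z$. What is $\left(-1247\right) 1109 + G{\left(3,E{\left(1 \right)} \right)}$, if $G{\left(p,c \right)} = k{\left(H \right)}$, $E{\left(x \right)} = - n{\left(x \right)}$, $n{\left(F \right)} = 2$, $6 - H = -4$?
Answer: $-1382853$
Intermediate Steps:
$H = 10$ ($H = 6 - -4 = 6 + 4 = 10$)
$E{\left(x \right)} = -2$ ($E{\left(x \right)} = \left(-1\right) 2 = -2$)
$k{\left(z \right)} = z \left(-3 + z\right)$
$G{\left(p,c \right)} = 70$ ($G{\left(p,c \right)} = 10 \left(-3 + 10\right) = 10 \cdot 7 = 70$)
$\left(-1247\right) 1109 + G{\left(3,E{\left(1 \right)} \right)} = \left(-1247\right) 1109 + 70 = -1382923 + 70 = -1382853$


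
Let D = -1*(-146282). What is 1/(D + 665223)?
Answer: 1/811505 ≈ 1.2323e-6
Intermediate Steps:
D = 146282
1/(D + 665223) = 1/(146282 + 665223) = 1/811505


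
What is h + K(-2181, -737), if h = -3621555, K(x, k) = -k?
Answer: -3620818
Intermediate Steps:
h + K(-2181, -737) = -3621555 - 1*(-737) = -3621555 + 737 = -3620818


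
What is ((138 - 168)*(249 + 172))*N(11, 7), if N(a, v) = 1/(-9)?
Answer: 4210/3 ≈ 1403.3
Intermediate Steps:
N(a, v) = -⅑
((138 - 168)*(249 + 172))*N(11, 7) = ((138 - 168)*(249 + 172))*(-⅑) = -30*421*(-⅑) = -12630*(-⅑) = 4210/3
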